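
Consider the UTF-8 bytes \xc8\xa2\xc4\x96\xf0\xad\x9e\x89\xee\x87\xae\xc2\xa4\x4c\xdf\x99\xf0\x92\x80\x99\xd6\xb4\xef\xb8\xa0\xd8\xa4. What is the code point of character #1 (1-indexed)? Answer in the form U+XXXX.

U+0222

Offset 0: leading byte 0xC8 = 11001000 → 2-byte char #1 = C8 A2.
Leading byte 0xC8 = 11001000 matches 110xxxxx → 2-byte sequence.
Byte 1: 0xC8 = 11001000, payload 01000 (5 bits).
Byte 2: 0xA2 = 10100010 (10xxxxxx ✓), payload 100010.
Concatenate: 01000100010 = 0x222 (11 bits → U+0222).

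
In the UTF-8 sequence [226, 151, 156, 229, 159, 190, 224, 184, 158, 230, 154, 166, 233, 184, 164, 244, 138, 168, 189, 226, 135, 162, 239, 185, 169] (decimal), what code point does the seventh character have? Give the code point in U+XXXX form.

Offset 0: leading byte 0xE2 = 11100010 → 3-byte char #1 = E2 97 9C.
Offset 3: leading byte 0xE5 = 11100101 → 3-byte char #2 = E5 9F BE.
Offset 6: leading byte 0xE0 = 11100000 → 3-byte char #3 = E0 B8 9E.
Offset 9: leading byte 0xE6 = 11100110 → 3-byte char #4 = E6 9A A6.
Offset 12: leading byte 0xE9 = 11101001 → 3-byte char #5 = E9 B8 A4.
Offset 15: leading byte 0xF4 = 11110100 → 4-byte char #6 = F4 8A A8 BD.
Offset 19: leading byte 0xE2 = 11100010 → 3-byte char #7 = E2 87 A2.
Leading byte 0xE2 = 11100010 matches 1110xxxx → 3-byte sequence.
Byte 1: 0xE2 = 11100010, payload 0010 (4 bits).
Byte 2: 0x87 = 10000111 (10xxxxxx ✓), payload 000111.
Byte 3: 0xA2 = 10100010 (10xxxxxx ✓), payload 100010.
Concatenate: 0010000111100010 = 0x21E2 (16 bits → U+21E2).

U+21E2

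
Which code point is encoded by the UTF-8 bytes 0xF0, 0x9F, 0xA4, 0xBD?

U+1F93D

Leading byte 0xF0 = 11110000 matches 11110xxx → 4-byte sequence.
Byte 1: 0xF0 = 11110000, payload 000 (3 bits).
Byte 2: 0x9F = 10011111 (10xxxxxx ✓), payload 011111.
Byte 3: 0xA4 = 10100100 (10xxxxxx ✓), payload 100100.
Byte 4: 0xBD = 10111101 (10xxxxxx ✓), payload 111101.
Concatenate: 000011111100100111101 = 0x1F93D (21 bits → U+1F93D).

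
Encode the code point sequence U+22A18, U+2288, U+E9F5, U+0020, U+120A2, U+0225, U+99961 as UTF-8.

F0 A2 A8 98 E2 8A 88 EE A7 B5 20 F0 92 82 A2 C8 A5 F2 99 A5 A1

U+22A18: 4-byte form → F0 A2 A8 98.
U+2288: 3-byte form → E2 8A 88.
U+E9F5: 3-byte form → EE A7 B5.
U+0020: 1-byte form → 20.
U+120A2: 4-byte form → F0 92 82 A2.
U+0225: 2-byte form → C8 A5.
U+99961: 4-byte form → F2 99 A5 A1.
Concatenated (21 bytes): F0 A2 A8 98 E2 8A 88 EE A7 B5 20 F0 92 82 A2 C8 A5 F2 99 A5 A1.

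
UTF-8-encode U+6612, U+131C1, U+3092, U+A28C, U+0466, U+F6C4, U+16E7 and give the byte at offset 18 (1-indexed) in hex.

0x84

1-indexed offset 18 is 0-indexed offset 17.
U+6612 → 3-byte form E6 98 92 at offsets 0–2.
U+131C1 → 4-byte form F0 93 87 81 at offsets 3–6.
U+3092 → 3-byte form E3 82 92 at offsets 7–9.
U+A28C → 3-byte form EA 8A 8C at offsets 10–12.
U+0466 → 2-byte form D1 A6 at offsets 13–14.
U+F6C4 → 3-byte form EF 9B 84 at offsets 15–17.
Offset 17 falls in char 6's range; it's byte 3 of EF 9B 84 = 0x84.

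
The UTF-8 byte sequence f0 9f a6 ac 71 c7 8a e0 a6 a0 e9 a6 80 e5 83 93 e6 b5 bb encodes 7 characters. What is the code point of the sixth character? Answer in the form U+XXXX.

U+50D3

Offset 0: leading byte 0xF0 = 11110000 → 4-byte char #1 = F0 9F A6 AC.
Offset 4: leading byte 0x71 = 01110001 → 1-byte char #2 = 71.
Offset 5: leading byte 0xC7 = 11000111 → 2-byte char #3 = C7 8A.
Offset 7: leading byte 0xE0 = 11100000 → 3-byte char #4 = E0 A6 A0.
Offset 10: leading byte 0xE9 = 11101001 → 3-byte char #5 = E9 A6 80.
Offset 13: leading byte 0xE5 = 11100101 → 3-byte char #6 = E5 83 93.
Leading byte 0xE5 = 11100101 matches 1110xxxx → 3-byte sequence.
Byte 1: 0xE5 = 11100101, payload 0101 (4 bits).
Byte 2: 0x83 = 10000011 (10xxxxxx ✓), payload 000011.
Byte 3: 0x93 = 10010011 (10xxxxxx ✓), payload 010011.
Concatenate: 0101000011010011 = 0x50D3 (16 bits → U+50D3).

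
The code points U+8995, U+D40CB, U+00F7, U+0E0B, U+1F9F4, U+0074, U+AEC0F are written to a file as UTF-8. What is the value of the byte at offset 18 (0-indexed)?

U+8995 → 3-byte form E8 A6 95 at offsets 0–2.
U+D40CB → 4-byte form F3 94 83 8B at offsets 3–6.
U+00F7 → 2-byte form C3 B7 at offsets 7–8.
U+0E0B → 3-byte form E0 B8 8B at offsets 9–11.
U+1F9F4 → 4-byte form F0 9F A7 B4 at offsets 12–15.
U+0074 → 1-byte form 74 at offsets 16–16.
U+AEC0F → 4-byte form F2 AE B0 8F at offsets 17–20.
Offset 18 falls in char 7's range; it's byte 2 of F2 AE B0 8F = 0xAE.

0xAE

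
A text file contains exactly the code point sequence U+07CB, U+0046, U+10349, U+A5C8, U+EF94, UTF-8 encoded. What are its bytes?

U+07CB: 2-byte form → DF 8B.
U+0046: 1-byte form → 46.
U+10349: 4-byte form → F0 90 8D 89.
U+A5C8: 3-byte form → EA 97 88.
U+EF94: 3-byte form → EE BE 94.
Concatenated (13 bytes): DF 8B 46 F0 90 8D 89 EA 97 88 EE BE 94.

DF 8B 46 F0 90 8D 89 EA 97 88 EE BE 94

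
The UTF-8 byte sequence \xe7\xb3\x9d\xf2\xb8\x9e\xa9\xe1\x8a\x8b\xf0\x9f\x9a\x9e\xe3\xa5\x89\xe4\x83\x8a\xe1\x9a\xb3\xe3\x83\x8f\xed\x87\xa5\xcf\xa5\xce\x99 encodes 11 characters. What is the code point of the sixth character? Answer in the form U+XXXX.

Offset 0: leading byte 0xE7 = 11100111 → 3-byte char #1 = E7 B3 9D.
Offset 3: leading byte 0xF2 = 11110010 → 4-byte char #2 = F2 B8 9E A9.
Offset 7: leading byte 0xE1 = 11100001 → 3-byte char #3 = E1 8A 8B.
Offset 10: leading byte 0xF0 = 11110000 → 4-byte char #4 = F0 9F 9A 9E.
Offset 14: leading byte 0xE3 = 11100011 → 3-byte char #5 = E3 A5 89.
Offset 17: leading byte 0xE4 = 11100100 → 3-byte char #6 = E4 83 8A.
Leading byte 0xE4 = 11100100 matches 1110xxxx → 3-byte sequence.
Byte 1: 0xE4 = 11100100, payload 0100 (4 bits).
Byte 2: 0x83 = 10000011 (10xxxxxx ✓), payload 000011.
Byte 3: 0x8A = 10001010 (10xxxxxx ✓), payload 001010.
Concatenate: 0100000011001010 = 0x40CA (16 bits → U+40CA).

U+40CA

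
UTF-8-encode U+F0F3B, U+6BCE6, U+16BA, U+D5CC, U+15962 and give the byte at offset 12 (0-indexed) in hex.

0x97

U+F0F3B → 4-byte form F3 B0 BC BB at offsets 0–3.
U+6BCE6 → 4-byte form F1 AB B3 A6 at offsets 4–7.
U+16BA → 3-byte form E1 9A BA at offsets 8–10.
U+D5CC → 3-byte form ED 97 8C at offsets 11–13.
Offset 12 falls in char 4's range; it's byte 2 of ED 97 8C = 0x97.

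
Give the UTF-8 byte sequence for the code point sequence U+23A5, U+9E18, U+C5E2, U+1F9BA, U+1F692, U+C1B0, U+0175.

U+23A5: 3-byte form → E2 8E A5.
U+9E18: 3-byte form → E9 B8 98.
U+C5E2: 3-byte form → EC 97 A2.
U+1F9BA: 4-byte form → F0 9F A6 BA.
U+1F692: 4-byte form → F0 9F 9A 92.
U+C1B0: 3-byte form → EC 86 B0.
U+0175: 2-byte form → C5 B5.
Concatenated (22 bytes): E2 8E A5 E9 B8 98 EC 97 A2 F0 9F A6 BA F0 9F 9A 92 EC 86 B0 C5 B5.

E2 8E A5 E9 B8 98 EC 97 A2 F0 9F A6 BA F0 9F 9A 92 EC 86 B0 C5 B5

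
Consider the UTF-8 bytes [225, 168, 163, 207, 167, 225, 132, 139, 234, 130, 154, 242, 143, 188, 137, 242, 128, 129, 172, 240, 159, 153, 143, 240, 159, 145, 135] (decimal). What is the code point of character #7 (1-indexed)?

Offset 0: leading byte 0xE1 = 11100001 → 3-byte char #1 = E1 A8 A3.
Offset 3: leading byte 0xCF = 11001111 → 2-byte char #2 = CF A7.
Offset 5: leading byte 0xE1 = 11100001 → 3-byte char #3 = E1 84 8B.
Offset 8: leading byte 0xEA = 11101010 → 3-byte char #4 = EA 82 9A.
Offset 11: leading byte 0xF2 = 11110010 → 4-byte char #5 = F2 8F BC 89.
Offset 15: leading byte 0xF2 = 11110010 → 4-byte char #6 = F2 80 81 AC.
Offset 19: leading byte 0xF0 = 11110000 → 4-byte char #7 = F0 9F 99 8F.
Leading byte 0xF0 = 11110000 matches 11110xxx → 4-byte sequence.
Byte 1: 0xF0 = 11110000, payload 000 (3 bits).
Byte 2: 0x9F = 10011111 (10xxxxxx ✓), payload 011111.
Byte 3: 0x99 = 10011001 (10xxxxxx ✓), payload 011001.
Byte 4: 0x8F = 10001111 (10xxxxxx ✓), payload 001111.
Concatenate: 000011111011001001111 = 0x1F64F (21 bits → U+1F64F).

U+1F64F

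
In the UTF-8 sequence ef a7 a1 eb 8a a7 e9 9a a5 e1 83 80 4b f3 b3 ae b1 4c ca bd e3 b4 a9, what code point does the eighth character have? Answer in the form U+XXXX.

U+02BD

Offset 0: leading byte 0xEF = 11101111 → 3-byte char #1 = EF A7 A1.
Offset 3: leading byte 0xEB = 11101011 → 3-byte char #2 = EB 8A A7.
Offset 6: leading byte 0xE9 = 11101001 → 3-byte char #3 = E9 9A A5.
Offset 9: leading byte 0xE1 = 11100001 → 3-byte char #4 = E1 83 80.
Offset 12: leading byte 0x4B = 01001011 → 1-byte char #5 = 4B.
Offset 13: leading byte 0xF3 = 11110011 → 4-byte char #6 = F3 B3 AE B1.
Offset 17: leading byte 0x4C = 01001100 → 1-byte char #7 = 4C.
Offset 18: leading byte 0xCA = 11001010 → 2-byte char #8 = CA BD.
Leading byte 0xCA = 11001010 matches 110xxxxx → 2-byte sequence.
Byte 1: 0xCA = 11001010, payload 01010 (5 bits).
Byte 2: 0xBD = 10111101 (10xxxxxx ✓), payload 111101.
Concatenate: 01010111101 = 0x2BD (11 bits → U+02BD).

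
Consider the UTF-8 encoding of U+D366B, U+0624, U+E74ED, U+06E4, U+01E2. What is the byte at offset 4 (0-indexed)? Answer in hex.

0xD8

U+D366B → 4-byte form F3 93 99 AB at offsets 0–3.
U+0624 → 2-byte form D8 A4 at offsets 4–5.
Offset 4 falls in char 2's range; it's byte 1 of D8 A4 = 0xD8.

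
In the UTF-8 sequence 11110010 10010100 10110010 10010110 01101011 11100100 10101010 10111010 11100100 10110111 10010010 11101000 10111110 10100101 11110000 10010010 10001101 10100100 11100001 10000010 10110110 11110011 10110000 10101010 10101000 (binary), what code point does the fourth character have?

Offset 0: leading byte 0xF2 = 11110010 → 4-byte char #1 = F2 94 B2 96.
Offset 4: leading byte 0x6B = 01101011 → 1-byte char #2 = 6B.
Offset 5: leading byte 0xE4 = 11100100 → 3-byte char #3 = E4 AA BA.
Offset 8: leading byte 0xE4 = 11100100 → 3-byte char #4 = E4 B7 92.
Leading byte 0xE4 = 11100100 matches 1110xxxx → 3-byte sequence.
Byte 1: 0xE4 = 11100100, payload 0100 (4 bits).
Byte 2: 0xB7 = 10110111 (10xxxxxx ✓), payload 110111.
Byte 3: 0x92 = 10010010 (10xxxxxx ✓), payload 010010.
Concatenate: 0100110111010010 = 0x4DD2 (16 bits → U+4DD2).

U+4DD2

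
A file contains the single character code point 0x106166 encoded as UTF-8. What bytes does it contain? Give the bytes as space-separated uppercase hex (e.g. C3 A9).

F4 86 85 A6

U+106166 = 0x106166 = 1073510 decimal. In range U+10000–U+10FFFF → 4-byte form: 11110xxx 10xxxxxx 10xxxxxx 10xxxxxx.
Binary (21 bits): 100000110000101100110.
Split 3+6+6+6: 100 | 000110 | 000101 | 100110.
Byte 1: 11110100 = 0xF4.
Byte 2: 10000110 = 0x86.
Byte 3: 10000101 = 0x85.
Byte 4: 10100110 = 0xA6.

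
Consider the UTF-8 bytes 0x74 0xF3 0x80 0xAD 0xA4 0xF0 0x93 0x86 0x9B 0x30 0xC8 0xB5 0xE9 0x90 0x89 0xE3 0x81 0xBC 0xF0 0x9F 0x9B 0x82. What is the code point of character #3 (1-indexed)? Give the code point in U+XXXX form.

U+1319B

Offset 0: leading byte 0x74 = 01110100 → 1-byte char #1 = 74.
Offset 1: leading byte 0xF3 = 11110011 → 4-byte char #2 = F3 80 AD A4.
Offset 5: leading byte 0xF0 = 11110000 → 4-byte char #3 = F0 93 86 9B.
Leading byte 0xF0 = 11110000 matches 11110xxx → 4-byte sequence.
Byte 1: 0xF0 = 11110000, payload 000 (3 bits).
Byte 2: 0x93 = 10010011 (10xxxxxx ✓), payload 010011.
Byte 3: 0x86 = 10000110 (10xxxxxx ✓), payload 000110.
Byte 4: 0x9B = 10011011 (10xxxxxx ✓), payload 011011.
Concatenate: 000010011000110011011 = 0x1319B (21 bits → U+1319B).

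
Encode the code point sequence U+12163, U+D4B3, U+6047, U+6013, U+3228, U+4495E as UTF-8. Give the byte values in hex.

F0 92 85 A3 ED 92 B3 E6 81 87 E6 80 93 E3 88 A8 F1 84 A5 9E

U+12163: 4-byte form → F0 92 85 A3.
U+D4B3: 3-byte form → ED 92 B3.
U+6047: 3-byte form → E6 81 87.
U+6013: 3-byte form → E6 80 93.
U+3228: 3-byte form → E3 88 A8.
U+4495E: 4-byte form → F1 84 A5 9E.
Concatenated (20 bytes): F0 92 85 A3 ED 92 B3 E6 81 87 E6 80 93 E3 88 A8 F1 84 A5 9E.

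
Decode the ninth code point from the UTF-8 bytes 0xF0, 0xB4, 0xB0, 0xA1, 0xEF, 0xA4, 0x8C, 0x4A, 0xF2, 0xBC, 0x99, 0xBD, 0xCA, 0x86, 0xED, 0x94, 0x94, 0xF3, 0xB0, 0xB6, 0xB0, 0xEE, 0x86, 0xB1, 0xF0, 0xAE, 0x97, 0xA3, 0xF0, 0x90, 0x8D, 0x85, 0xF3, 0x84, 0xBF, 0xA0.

Offset 0: leading byte 0xF0 = 11110000 → 4-byte char #1 = F0 B4 B0 A1.
Offset 4: leading byte 0xEF = 11101111 → 3-byte char #2 = EF A4 8C.
Offset 7: leading byte 0x4A = 01001010 → 1-byte char #3 = 4A.
Offset 8: leading byte 0xF2 = 11110010 → 4-byte char #4 = F2 BC 99 BD.
Offset 12: leading byte 0xCA = 11001010 → 2-byte char #5 = CA 86.
Offset 14: leading byte 0xED = 11101101 → 3-byte char #6 = ED 94 94.
Offset 17: leading byte 0xF3 = 11110011 → 4-byte char #7 = F3 B0 B6 B0.
Offset 21: leading byte 0xEE = 11101110 → 3-byte char #8 = EE 86 B1.
Offset 24: leading byte 0xF0 = 11110000 → 4-byte char #9 = F0 AE 97 A3.
Leading byte 0xF0 = 11110000 matches 11110xxx → 4-byte sequence.
Byte 1: 0xF0 = 11110000, payload 000 (3 bits).
Byte 2: 0xAE = 10101110 (10xxxxxx ✓), payload 101110.
Byte 3: 0x97 = 10010111 (10xxxxxx ✓), payload 010111.
Byte 4: 0xA3 = 10100011 (10xxxxxx ✓), payload 100011.
Concatenate: 000101110010111100011 = 0x2E5E3 (21 bits → U+2E5E3).

U+2E5E3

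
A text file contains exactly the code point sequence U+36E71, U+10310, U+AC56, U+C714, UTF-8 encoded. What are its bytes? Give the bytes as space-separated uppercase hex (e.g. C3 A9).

F0 B6 B9 B1 F0 90 8C 90 EA B1 96 EC 9C 94

U+36E71: 4-byte form → F0 B6 B9 B1.
U+10310: 4-byte form → F0 90 8C 90.
U+AC56: 3-byte form → EA B1 96.
U+C714: 3-byte form → EC 9C 94.
Concatenated (14 bytes): F0 B6 B9 B1 F0 90 8C 90 EA B1 96 EC 9C 94.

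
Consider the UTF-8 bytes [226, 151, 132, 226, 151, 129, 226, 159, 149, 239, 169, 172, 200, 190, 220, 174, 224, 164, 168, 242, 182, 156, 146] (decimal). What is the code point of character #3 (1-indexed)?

U+27D5

Offset 0: leading byte 0xE2 = 11100010 → 3-byte char #1 = E2 97 84.
Offset 3: leading byte 0xE2 = 11100010 → 3-byte char #2 = E2 97 81.
Offset 6: leading byte 0xE2 = 11100010 → 3-byte char #3 = E2 9F 95.
Leading byte 0xE2 = 11100010 matches 1110xxxx → 3-byte sequence.
Byte 1: 0xE2 = 11100010, payload 0010 (4 bits).
Byte 2: 0x9F = 10011111 (10xxxxxx ✓), payload 011111.
Byte 3: 0x95 = 10010101 (10xxxxxx ✓), payload 010101.
Concatenate: 0010011111010101 = 0x27D5 (16 bits → U+27D5).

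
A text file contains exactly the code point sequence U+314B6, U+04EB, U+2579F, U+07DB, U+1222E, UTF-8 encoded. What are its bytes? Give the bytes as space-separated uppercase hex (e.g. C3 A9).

U+314B6: 4-byte form → F0 B1 92 B6.
U+04EB: 2-byte form → D3 AB.
U+2579F: 4-byte form → F0 A5 9E 9F.
U+07DB: 2-byte form → DF 9B.
U+1222E: 4-byte form → F0 92 88 AE.
Concatenated (16 bytes): F0 B1 92 B6 D3 AB F0 A5 9E 9F DF 9B F0 92 88 AE.

F0 B1 92 B6 D3 AB F0 A5 9E 9F DF 9B F0 92 88 AE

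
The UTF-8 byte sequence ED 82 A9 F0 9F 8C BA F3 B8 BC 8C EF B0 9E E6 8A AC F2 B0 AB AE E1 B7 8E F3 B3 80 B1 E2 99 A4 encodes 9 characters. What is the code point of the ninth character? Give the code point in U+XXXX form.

Offset 0: leading byte 0xED = 11101101 → 3-byte char #1 = ED 82 A9.
Offset 3: leading byte 0xF0 = 11110000 → 4-byte char #2 = F0 9F 8C BA.
Offset 7: leading byte 0xF3 = 11110011 → 4-byte char #3 = F3 B8 BC 8C.
Offset 11: leading byte 0xEF = 11101111 → 3-byte char #4 = EF B0 9E.
Offset 14: leading byte 0xE6 = 11100110 → 3-byte char #5 = E6 8A AC.
Offset 17: leading byte 0xF2 = 11110010 → 4-byte char #6 = F2 B0 AB AE.
Offset 21: leading byte 0xE1 = 11100001 → 3-byte char #7 = E1 B7 8E.
Offset 24: leading byte 0xF3 = 11110011 → 4-byte char #8 = F3 B3 80 B1.
Offset 28: leading byte 0xE2 = 11100010 → 3-byte char #9 = E2 99 A4.
Leading byte 0xE2 = 11100010 matches 1110xxxx → 3-byte sequence.
Byte 1: 0xE2 = 11100010, payload 0010 (4 bits).
Byte 2: 0x99 = 10011001 (10xxxxxx ✓), payload 011001.
Byte 3: 0xA4 = 10100100 (10xxxxxx ✓), payload 100100.
Concatenate: 0010011001100100 = 0x2664 (16 bits → U+2664).

U+2664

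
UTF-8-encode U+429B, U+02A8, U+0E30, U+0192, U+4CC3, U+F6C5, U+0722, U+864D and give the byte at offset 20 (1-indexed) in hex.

0x99

1-indexed offset 20 is 0-indexed offset 19.
U+429B → 3-byte form E4 8A 9B at offsets 0–2.
U+02A8 → 2-byte form CA A8 at offsets 3–4.
U+0E30 → 3-byte form E0 B8 B0 at offsets 5–7.
U+0192 → 2-byte form C6 92 at offsets 8–9.
U+4CC3 → 3-byte form E4 B3 83 at offsets 10–12.
U+F6C5 → 3-byte form EF 9B 85 at offsets 13–15.
U+0722 → 2-byte form DC A2 at offsets 16–17.
U+864D → 3-byte form E8 99 8D at offsets 18–20.
Offset 19 falls in char 8's range; it's byte 2 of E8 99 8D = 0x99.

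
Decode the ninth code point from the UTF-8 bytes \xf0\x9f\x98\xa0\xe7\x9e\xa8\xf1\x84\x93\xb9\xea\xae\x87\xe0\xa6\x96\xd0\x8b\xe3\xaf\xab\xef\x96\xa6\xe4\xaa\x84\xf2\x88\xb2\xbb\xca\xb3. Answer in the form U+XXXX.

Offset 0: leading byte 0xF0 = 11110000 → 4-byte char #1 = F0 9F 98 A0.
Offset 4: leading byte 0xE7 = 11100111 → 3-byte char #2 = E7 9E A8.
Offset 7: leading byte 0xF1 = 11110001 → 4-byte char #3 = F1 84 93 B9.
Offset 11: leading byte 0xEA = 11101010 → 3-byte char #4 = EA AE 87.
Offset 14: leading byte 0xE0 = 11100000 → 3-byte char #5 = E0 A6 96.
Offset 17: leading byte 0xD0 = 11010000 → 2-byte char #6 = D0 8B.
Offset 19: leading byte 0xE3 = 11100011 → 3-byte char #7 = E3 AF AB.
Offset 22: leading byte 0xEF = 11101111 → 3-byte char #8 = EF 96 A6.
Offset 25: leading byte 0xE4 = 11100100 → 3-byte char #9 = E4 AA 84.
Leading byte 0xE4 = 11100100 matches 1110xxxx → 3-byte sequence.
Byte 1: 0xE4 = 11100100, payload 0100 (4 bits).
Byte 2: 0xAA = 10101010 (10xxxxxx ✓), payload 101010.
Byte 3: 0x84 = 10000100 (10xxxxxx ✓), payload 000100.
Concatenate: 0100101010000100 = 0x4A84 (16 bits → U+4A84).

U+4A84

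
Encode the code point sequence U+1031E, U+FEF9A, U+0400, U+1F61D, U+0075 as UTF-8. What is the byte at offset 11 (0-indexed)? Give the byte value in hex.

0x9F

U+1031E → 4-byte form F0 90 8C 9E at offsets 0–3.
U+FEF9A → 4-byte form F3 BE BE 9A at offsets 4–7.
U+0400 → 2-byte form D0 80 at offsets 8–9.
U+1F61D → 4-byte form F0 9F 98 9D at offsets 10–13.
Offset 11 falls in char 4's range; it's byte 2 of F0 9F 98 9D = 0x9F.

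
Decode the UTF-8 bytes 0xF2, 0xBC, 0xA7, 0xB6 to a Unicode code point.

U+BC9F6

Leading byte 0xF2 = 11110010 matches 11110xxx → 4-byte sequence.
Byte 1: 0xF2 = 11110010, payload 010 (3 bits).
Byte 2: 0xBC = 10111100 (10xxxxxx ✓), payload 111100.
Byte 3: 0xA7 = 10100111 (10xxxxxx ✓), payload 100111.
Byte 4: 0xB6 = 10110110 (10xxxxxx ✓), payload 110110.
Concatenate: 010111100100111110110 = 0xBC9F6 (21 bits → U+BC9F6).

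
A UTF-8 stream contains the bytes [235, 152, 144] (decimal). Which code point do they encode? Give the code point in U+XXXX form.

Leading byte 0xEB = 11101011 matches 1110xxxx → 3-byte sequence.
Byte 1: 0xEB = 11101011, payload 1011 (4 bits).
Byte 2: 0x98 = 10011000 (10xxxxxx ✓), payload 011000.
Byte 3: 0x90 = 10010000 (10xxxxxx ✓), payload 010000.
Concatenate: 1011011000010000 = 0xB610 (16 bits → U+B610).

U+B610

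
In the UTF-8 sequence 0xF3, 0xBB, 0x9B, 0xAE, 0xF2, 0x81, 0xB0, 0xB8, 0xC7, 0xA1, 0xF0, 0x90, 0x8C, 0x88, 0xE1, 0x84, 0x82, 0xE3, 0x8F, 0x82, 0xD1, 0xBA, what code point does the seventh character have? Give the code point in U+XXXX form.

Offset 0: leading byte 0xF3 = 11110011 → 4-byte char #1 = F3 BB 9B AE.
Offset 4: leading byte 0xF2 = 11110010 → 4-byte char #2 = F2 81 B0 B8.
Offset 8: leading byte 0xC7 = 11000111 → 2-byte char #3 = C7 A1.
Offset 10: leading byte 0xF0 = 11110000 → 4-byte char #4 = F0 90 8C 88.
Offset 14: leading byte 0xE1 = 11100001 → 3-byte char #5 = E1 84 82.
Offset 17: leading byte 0xE3 = 11100011 → 3-byte char #6 = E3 8F 82.
Offset 20: leading byte 0xD1 = 11010001 → 2-byte char #7 = D1 BA.
Leading byte 0xD1 = 11010001 matches 110xxxxx → 2-byte sequence.
Byte 1: 0xD1 = 11010001, payload 10001 (5 bits).
Byte 2: 0xBA = 10111010 (10xxxxxx ✓), payload 111010.
Concatenate: 10001111010 = 0x47A (11 bits → U+047A).

U+047A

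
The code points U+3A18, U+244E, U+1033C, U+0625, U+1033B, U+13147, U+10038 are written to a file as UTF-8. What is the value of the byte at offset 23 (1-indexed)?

0x80

1-indexed offset 23 is 0-indexed offset 22.
U+3A18 → 3-byte form E3 A8 98 at offsets 0–2.
U+244E → 3-byte form E2 91 8E at offsets 3–5.
U+1033C → 4-byte form F0 90 8C BC at offsets 6–9.
U+0625 → 2-byte form D8 A5 at offsets 10–11.
U+1033B → 4-byte form F0 90 8C BB at offsets 12–15.
U+13147 → 4-byte form F0 93 85 87 at offsets 16–19.
U+10038 → 4-byte form F0 90 80 B8 at offsets 20–23.
Offset 22 falls in char 7's range; it's byte 3 of F0 90 80 B8 = 0x80.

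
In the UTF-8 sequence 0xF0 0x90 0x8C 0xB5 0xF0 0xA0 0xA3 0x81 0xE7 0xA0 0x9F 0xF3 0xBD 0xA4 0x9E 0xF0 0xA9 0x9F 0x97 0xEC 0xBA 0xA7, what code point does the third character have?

U+781F

Offset 0: leading byte 0xF0 = 11110000 → 4-byte char #1 = F0 90 8C B5.
Offset 4: leading byte 0xF0 = 11110000 → 4-byte char #2 = F0 A0 A3 81.
Offset 8: leading byte 0xE7 = 11100111 → 3-byte char #3 = E7 A0 9F.
Leading byte 0xE7 = 11100111 matches 1110xxxx → 3-byte sequence.
Byte 1: 0xE7 = 11100111, payload 0111 (4 bits).
Byte 2: 0xA0 = 10100000 (10xxxxxx ✓), payload 100000.
Byte 3: 0x9F = 10011111 (10xxxxxx ✓), payload 011111.
Concatenate: 0111100000011111 = 0x781F (16 bits → U+781F).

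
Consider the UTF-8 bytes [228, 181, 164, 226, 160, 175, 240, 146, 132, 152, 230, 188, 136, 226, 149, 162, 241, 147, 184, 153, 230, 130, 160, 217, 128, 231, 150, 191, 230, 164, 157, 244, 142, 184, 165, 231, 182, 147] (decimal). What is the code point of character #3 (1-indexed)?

Offset 0: leading byte 0xE4 = 11100100 → 3-byte char #1 = E4 B5 A4.
Offset 3: leading byte 0xE2 = 11100010 → 3-byte char #2 = E2 A0 AF.
Offset 6: leading byte 0xF0 = 11110000 → 4-byte char #3 = F0 92 84 98.
Leading byte 0xF0 = 11110000 matches 11110xxx → 4-byte sequence.
Byte 1: 0xF0 = 11110000, payload 000 (3 bits).
Byte 2: 0x92 = 10010010 (10xxxxxx ✓), payload 010010.
Byte 3: 0x84 = 10000100 (10xxxxxx ✓), payload 000100.
Byte 4: 0x98 = 10011000 (10xxxxxx ✓), payload 011000.
Concatenate: 000010010000100011000 = 0x12118 (21 bits → U+12118).

U+12118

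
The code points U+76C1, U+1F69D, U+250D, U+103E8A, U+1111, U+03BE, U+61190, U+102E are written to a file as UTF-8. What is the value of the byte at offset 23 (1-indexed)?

1-indexed offset 23 is 0-indexed offset 22.
U+76C1 → 3-byte form E7 9B 81 at offsets 0–2.
U+1F69D → 4-byte form F0 9F 9A 9D at offsets 3–6.
U+250D → 3-byte form E2 94 8D at offsets 7–9.
U+103E8A → 4-byte form F4 83 BA 8A at offsets 10–13.
U+1111 → 3-byte form E1 84 91 at offsets 14–16.
U+03BE → 2-byte form CE BE at offsets 17–18.
U+61190 → 4-byte form F1 A1 86 90 at offsets 19–22.
Offset 22 falls in char 7's range; it's byte 4 of F1 A1 86 90 = 0x90.

0x90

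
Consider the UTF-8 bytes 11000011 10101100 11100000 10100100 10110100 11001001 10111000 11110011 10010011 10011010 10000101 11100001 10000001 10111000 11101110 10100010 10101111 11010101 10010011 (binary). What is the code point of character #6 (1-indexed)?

Offset 0: leading byte 0xC3 = 11000011 → 2-byte char #1 = C3 AC.
Offset 2: leading byte 0xE0 = 11100000 → 3-byte char #2 = E0 A4 B4.
Offset 5: leading byte 0xC9 = 11001001 → 2-byte char #3 = C9 B8.
Offset 7: leading byte 0xF3 = 11110011 → 4-byte char #4 = F3 93 9A 85.
Offset 11: leading byte 0xE1 = 11100001 → 3-byte char #5 = E1 81 B8.
Offset 14: leading byte 0xEE = 11101110 → 3-byte char #6 = EE A2 AF.
Leading byte 0xEE = 11101110 matches 1110xxxx → 3-byte sequence.
Byte 1: 0xEE = 11101110, payload 1110 (4 bits).
Byte 2: 0xA2 = 10100010 (10xxxxxx ✓), payload 100010.
Byte 3: 0xAF = 10101111 (10xxxxxx ✓), payload 101111.
Concatenate: 1110100010101111 = 0xE8AF (16 bits → U+E8AF).

U+E8AF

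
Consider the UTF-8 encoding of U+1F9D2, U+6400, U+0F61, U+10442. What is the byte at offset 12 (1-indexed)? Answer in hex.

0x90

1-indexed offset 12 is 0-indexed offset 11.
U+1F9D2 → 4-byte form F0 9F A7 92 at offsets 0–3.
U+6400 → 3-byte form E6 90 80 at offsets 4–6.
U+0F61 → 3-byte form E0 BD A1 at offsets 7–9.
U+10442 → 4-byte form F0 90 91 82 at offsets 10–13.
Offset 11 falls in char 4's range; it's byte 2 of F0 90 91 82 = 0x90.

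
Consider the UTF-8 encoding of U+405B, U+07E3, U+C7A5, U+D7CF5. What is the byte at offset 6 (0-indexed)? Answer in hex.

U+405B → 3-byte form E4 81 9B at offsets 0–2.
U+07E3 → 2-byte form DF A3 at offsets 3–4.
U+C7A5 → 3-byte form EC 9E A5 at offsets 5–7.
Offset 6 falls in char 3's range; it's byte 2 of EC 9E A5 = 0x9E.

0x9E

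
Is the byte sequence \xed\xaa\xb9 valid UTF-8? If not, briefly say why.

Structurally a 3-byte sequence; payload = 0xDAB9.
But 0xDAB9 is in U+D800–U+DFFF, the surrogate range. Surrogates are not Unicode scalar values and are forbidden in UTF-8.

invalid (encodes a surrogate (U+D800–U+DFFF))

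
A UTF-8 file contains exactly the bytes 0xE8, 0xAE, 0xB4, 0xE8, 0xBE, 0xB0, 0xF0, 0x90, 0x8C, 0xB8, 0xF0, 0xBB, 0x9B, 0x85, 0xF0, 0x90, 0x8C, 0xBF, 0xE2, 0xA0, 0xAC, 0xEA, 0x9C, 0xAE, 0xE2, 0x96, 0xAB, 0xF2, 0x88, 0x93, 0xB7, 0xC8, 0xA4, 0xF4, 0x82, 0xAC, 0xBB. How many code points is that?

11

Byte at offset 0: 0xE8 = 11101000 → 3-byte char (#1). Advance 3.
Byte at offset 3: 0xE8 = 11101000 → 3-byte char (#2). Advance 3.
Byte at offset 6: 0xF0 = 11110000 → 4-byte char (#3). Advance 4.
Byte at offset 10: 0xF0 = 11110000 → 4-byte char (#4). Advance 4.
Byte at offset 14: 0xF0 = 11110000 → 4-byte char (#5). Advance 4.
Byte at offset 18: 0xE2 = 11100010 → 3-byte char (#6). Advance 3.
Byte at offset 21: 0xEA = 11101010 → 3-byte char (#7). Advance 3.
Byte at offset 24: 0xE2 = 11100010 → 3-byte char (#8). Advance 3.
Byte at offset 27: 0xF2 = 11110010 → 4-byte char (#9). Advance 4.
Byte at offset 31: 0xC8 = 11001000 → 2-byte char (#10). Advance 2.
Byte at offset 33: 0xF4 = 11110100 → 4-byte char (#11). Advance 4.
Reached end at offset 37 after 11 code points.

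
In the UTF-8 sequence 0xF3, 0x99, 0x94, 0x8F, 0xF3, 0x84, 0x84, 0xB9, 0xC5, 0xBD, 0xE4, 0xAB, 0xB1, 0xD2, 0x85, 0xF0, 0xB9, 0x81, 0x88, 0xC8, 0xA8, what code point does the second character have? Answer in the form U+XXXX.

U+C4139

Offset 0: leading byte 0xF3 = 11110011 → 4-byte char #1 = F3 99 94 8F.
Offset 4: leading byte 0xF3 = 11110011 → 4-byte char #2 = F3 84 84 B9.
Leading byte 0xF3 = 11110011 matches 11110xxx → 4-byte sequence.
Byte 1: 0xF3 = 11110011, payload 011 (3 bits).
Byte 2: 0x84 = 10000100 (10xxxxxx ✓), payload 000100.
Byte 3: 0x84 = 10000100 (10xxxxxx ✓), payload 000100.
Byte 4: 0xB9 = 10111001 (10xxxxxx ✓), payload 111001.
Concatenate: 011000100000100111001 = 0xC4139 (21 bits → U+C4139).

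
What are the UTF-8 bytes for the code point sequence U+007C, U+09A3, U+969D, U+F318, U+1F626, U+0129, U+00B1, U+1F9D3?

U+007C: 1-byte form → 7C.
U+09A3: 3-byte form → E0 A6 A3.
U+969D: 3-byte form → E9 9A 9D.
U+F318: 3-byte form → EF 8C 98.
U+1F626: 4-byte form → F0 9F 98 A6.
U+0129: 2-byte form → C4 A9.
U+00B1: 2-byte form → C2 B1.
U+1F9D3: 4-byte form → F0 9F A7 93.
Concatenated (22 bytes): 7C E0 A6 A3 E9 9A 9D EF 8C 98 F0 9F 98 A6 C4 A9 C2 B1 F0 9F A7 93.

7C E0 A6 A3 E9 9A 9D EF 8C 98 F0 9F 98 A6 C4 A9 C2 B1 F0 9F A7 93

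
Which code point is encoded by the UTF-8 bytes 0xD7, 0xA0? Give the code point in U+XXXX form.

Leading byte 0xD7 = 11010111 matches 110xxxxx → 2-byte sequence.
Byte 1: 0xD7 = 11010111, payload 10111 (5 bits).
Byte 2: 0xA0 = 10100000 (10xxxxxx ✓), payload 100000.
Concatenate: 10111100000 = 0x5E0 (11 bits → U+05E0).

U+05E0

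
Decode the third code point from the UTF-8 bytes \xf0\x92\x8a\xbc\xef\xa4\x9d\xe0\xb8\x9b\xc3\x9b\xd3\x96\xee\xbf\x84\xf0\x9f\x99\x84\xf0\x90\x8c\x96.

Offset 0: leading byte 0xF0 = 11110000 → 4-byte char #1 = F0 92 8A BC.
Offset 4: leading byte 0xEF = 11101111 → 3-byte char #2 = EF A4 9D.
Offset 7: leading byte 0xE0 = 11100000 → 3-byte char #3 = E0 B8 9B.
Leading byte 0xE0 = 11100000 matches 1110xxxx → 3-byte sequence.
Byte 1: 0xE0 = 11100000, payload 0000 (4 bits).
Byte 2: 0xB8 = 10111000 (10xxxxxx ✓), payload 111000.
Byte 3: 0x9B = 10011011 (10xxxxxx ✓), payload 011011.
Concatenate: 0000111000011011 = 0xE1B (16 bits → U+0E1B).

U+0E1B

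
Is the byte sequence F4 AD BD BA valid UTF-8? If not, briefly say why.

invalid (encodes a value above U+10FFFF)

Leading byte 0xF4 = 11110100 → 4-byte form.
Payload = 0x12DF7A, which exceeds U+10FFFF, the maximum Unicode code point. (Leading bytes F5–FF, or F4 followed by ≥ 0x90, are invalid.)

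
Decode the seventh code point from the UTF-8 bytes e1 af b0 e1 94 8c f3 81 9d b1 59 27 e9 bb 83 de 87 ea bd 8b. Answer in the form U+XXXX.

U+0787

Offset 0: leading byte 0xE1 = 11100001 → 3-byte char #1 = E1 AF B0.
Offset 3: leading byte 0xE1 = 11100001 → 3-byte char #2 = E1 94 8C.
Offset 6: leading byte 0xF3 = 11110011 → 4-byte char #3 = F3 81 9D B1.
Offset 10: leading byte 0x59 = 01011001 → 1-byte char #4 = 59.
Offset 11: leading byte 0x27 = 00100111 → 1-byte char #5 = 27.
Offset 12: leading byte 0xE9 = 11101001 → 3-byte char #6 = E9 BB 83.
Offset 15: leading byte 0xDE = 11011110 → 2-byte char #7 = DE 87.
Leading byte 0xDE = 11011110 matches 110xxxxx → 2-byte sequence.
Byte 1: 0xDE = 11011110, payload 11110 (5 bits).
Byte 2: 0x87 = 10000111 (10xxxxxx ✓), payload 000111.
Concatenate: 11110000111 = 0x787 (11 bits → U+0787).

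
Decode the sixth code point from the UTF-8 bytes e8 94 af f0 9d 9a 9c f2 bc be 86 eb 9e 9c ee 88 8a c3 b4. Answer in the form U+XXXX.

Offset 0: leading byte 0xE8 = 11101000 → 3-byte char #1 = E8 94 AF.
Offset 3: leading byte 0xF0 = 11110000 → 4-byte char #2 = F0 9D 9A 9C.
Offset 7: leading byte 0xF2 = 11110010 → 4-byte char #3 = F2 BC BE 86.
Offset 11: leading byte 0xEB = 11101011 → 3-byte char #4 = EB 9E 9C.
Offset 14: leading byte 0xEE = 11101110 → 3-byte char #5 = EE 88 8A.
Offset 17: leading byte 0xC3 = 11000011 → 2-byte char #6 = C3 B4.
Leading byte 0xC3 = 11000011 matches 110xxxxx → 2-byte sequence.
Byte 1: 0xC3 = 11000011, payload 00011 (5 bits).
Byte 2: 0xB4 = 10110100 (10xxxxxx ✓), payload 110100.
Concatenate: 00011110100 = 0xF4 (11 bits → U+00F4).

U+00F4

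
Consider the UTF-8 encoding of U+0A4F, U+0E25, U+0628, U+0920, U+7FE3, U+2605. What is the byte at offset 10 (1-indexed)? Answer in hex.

1-indexed offset 10 is 0-indexed offset 9.
U+0A4F → 3-byte form E0 A9 8F at offsets 0–2.
U+0E25 → 3-byte form E0 B8 A5 at offsets 3–5.
U+0628 → 2-byte form D8 A8 at offsets 6–7.
U+0920 → 3-byte form E0 A4 A0 at offsets 8–10.
Offset 9 falls in char 4's range; it's byte 2 of E0 A4 A0 = 0xA4.

0xA4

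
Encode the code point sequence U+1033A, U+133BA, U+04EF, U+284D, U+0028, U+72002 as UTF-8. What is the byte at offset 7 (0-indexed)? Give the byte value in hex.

U+1033A → 4-byte form F0 90 8C BA at offsets 0–3.
U+133BA → 4-byte form F0 93 8E BA at offsets 4–7.
Offset 7 falls in char 2's range; it's byte 4 of F0 93 8E BA = 0xBA.

0xBA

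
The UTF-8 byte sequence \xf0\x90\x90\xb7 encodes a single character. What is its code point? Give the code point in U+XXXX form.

Leading byte 0xF0 = 11110000 matches 11110xxx → 4-byte sequence.
Byte 1: 0xF0 = 11110000, payload 000 (3 bits).
Byte 2: 0x90 = 10010000 (10xxxxxx ✓), payload 010000.
Byte 3: 0x90 = 10010000 (10xxxxxx ✓), payload 010000.
Byte 4: 0xB7 = 10110111 (10xxxxxx ✓), payload 110111.
Concatenate: 000010000010000110111 = 0x10437 (21 bits → U+10437).

U+10437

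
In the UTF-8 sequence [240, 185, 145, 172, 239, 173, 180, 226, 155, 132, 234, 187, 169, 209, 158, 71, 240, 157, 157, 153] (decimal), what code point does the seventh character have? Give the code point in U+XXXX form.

Offset 0: leading byte 0xF0 = 11110000 → 4-byte char #1 = F0 B9 91 AC.
Offset 4: leading byte 0xEF = 11101111 → 3-byte char #2 = EF AD B4.
Offset 7: leading byte 0xE2 = 11100010 → 3-byte char #3 = E2 9B 84.
Offset 10: leading byte 0xEA = 11101010 → 3-byte char #4 = EA BB A9.
Offset 13: leading byte 0xD1 = 11010001 → 2-byte char #5 = D1 9E.
Offset 15: leading byte 0x47 = 01000111 → 1-byte char #6 = 47.
Offset 16: leading byte 0xF0 = 11110000 → 4-byte char #7 = F0 9D 9D 99.
Leading byte 0xF0 = 11110000 matches 11110xxx → 4-byte sequence.
Byte 1: 0xF0 = 11110000, payload 000 (3 bits).
Byte 2: 0x9D = 10011101 (10xxxxxx ✓), payload 011101.
Byte 3: 0x9D = 10011101 (10xxxxxx ✓), payload 011101.
Byte 4: 0x99 = 10011001 (10xxxxxx ✓), payload 011001.
Concatenate: 000011101011101011001 = 0x1D759 (21 bits → U+1D759).

U+1D759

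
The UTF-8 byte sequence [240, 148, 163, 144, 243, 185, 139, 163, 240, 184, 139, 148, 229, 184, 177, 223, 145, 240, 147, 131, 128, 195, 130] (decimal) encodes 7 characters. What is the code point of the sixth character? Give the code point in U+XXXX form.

U+130C0

Offset 0: leading byte 0xF0 = 11110000 → 4-byte char #1 = F0 94 A3 90.
Offset 4: leading byte 0xF3 = 11110011 → 4-byte char #2 = F3 B9 8B A3.
Offset 8: leading byte 0xF0 = 11110000 → 4-byte char #3 = F0 B8 8B 94.
Offset 12: leading byte 0xE5 = 11100101 → 3-byte char #4 = E5 B8 B1.
Offset 15: leading byte 0xDF = 11011111 → 2-byte char #5 = DF 91.
Offset 17: leading byte 0xF0 = 11110000 → 4-byte char #6 = F0 93 83 80.
Leading byte 0xF0 = 11110000 matches 11110xxx → 4-byte sequence.
Byte 1: 0xF0 = 11110000, payload 000 (3 bits).
Byte 2: 0x93 = 10010011 (10xxxxxx ✓), payload 010011.
Byte 3: 0x83 = 10000011 (10xxxxxx ✓), payload 000011.
Byte 4: 0x80 = 10000000 (10xxxxxx ✓), payload 000000.
Concatenate: 000010011000011000000 = 0x130C0 (21 bits → U+130C0).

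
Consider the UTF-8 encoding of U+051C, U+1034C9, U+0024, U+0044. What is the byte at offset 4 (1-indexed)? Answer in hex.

0x83

1-indexed offset 4 is 0-indexed offset 3.
U+051C → 2-byte form D4 9C at offsets 0–1.
U+1034C9 → 4-byte form F4 83 93 89 at offsets 2–5.
Offset 3 falls in char 2's range; it's byte 2 of F4 83 93 89 = 0x83.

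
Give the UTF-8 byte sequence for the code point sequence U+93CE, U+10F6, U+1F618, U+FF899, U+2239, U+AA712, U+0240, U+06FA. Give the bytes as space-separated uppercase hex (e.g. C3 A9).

U+93CE: 3-byte form → E9 8F 8E.
U+10F6: 3-byte form → E1 83 B6.
U+1F618: 4-byte form → F0 9F 98 98.
U+FF899: 4-byte form → F3 BF A2 99.
U+2239: 3-byte form → E2 88 B9.
U+AA712: 4-byte form → F2 AA 9C 92.
U+0240: 2-byte form → C9 80.
U+06FA: 2-byte form → DB BA.
Concatenated (25 bytes): E9 8F 8E E1 83 B6 F0 9F 98 98 F3 BF A2 99 E2 88 B9 F2 AA 9C 92 C9 80 DB BA.

E9 8F 8E E1 83 B6 F0 9F 98 98 F3 BF A2 99 E2 88 B9 F2 AA 9C 92 C9 80 DB BA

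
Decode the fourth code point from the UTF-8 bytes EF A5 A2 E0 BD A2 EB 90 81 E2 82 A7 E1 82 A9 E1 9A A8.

Offset 0: leading byte 0xEF = 11101111 → 3-byte char #1 = EF A5 A2.
Offset 3: leading byte 0xE0 = 11100000 → 3-byte char #2 = E0 BD A2.
Offset 6: leading byte 0xEB = 11101011 → 3-byte char #3 = EB 90 81.
Offset 9: leading byte 0xE2 = 11100010 → 3-byte char #4 = E2 82 A7.
Leading byte 0xE2 = 11100010 matches 1110xxxx → 3-byte sequence.
Byte 1: 0xE2 = 11100010, payload 0010 (4 bits).
Byte 2: 0x82 = 10000010 (10xxxxxx ✓), payload 000010.
Byte 3: 0xA7 = 10100111 (10xxxxxx ✓), payload 100111.
Concatenate: 0010000010100111 = 0x20A7 (16 bits → U+20A7).

U+20A7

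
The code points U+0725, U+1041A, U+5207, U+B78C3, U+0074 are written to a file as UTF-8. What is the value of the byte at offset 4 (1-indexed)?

1-indexed offset 4 is 0-indexed offset 3.
U+0725 → 2-byte form DC A5 at offsets 0–1.
U+1041A → 4-byte form F0 90 90 9A at offsets 2–5.
Offset 3 falls in char 2's range; it's byte 2 of F0 90 90 9A = 0x90.

0x90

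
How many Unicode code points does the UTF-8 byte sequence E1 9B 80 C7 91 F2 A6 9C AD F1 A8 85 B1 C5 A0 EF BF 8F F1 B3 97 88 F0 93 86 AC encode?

Byte at offset 0: 0xE1 = 11100001 → 3-byte char (#1). Advance 3.
Byte at offset 3: 0xC7 = 11000111 → 2-byte char (#2). Advance 2.
Byte at offset 5: 0xF2 = 11110010 → 4-byte char (#3). Advance 4.
Byte at offset 9: 0xF1 = 11110001 → 4-byte char (#4). Advance 4.
Byte at offset 13: 0xC5 = 11000101 → 2-byte char (#5). Advance 2.
Byte at offset 15: 0xEF = 11101111 → 3-byte char (#6). Advance 3.
Byte at offset 18: 0xF1 = 11110001 → 4-byte char (#7). Advance 4.
Byte at offset 22: 0xF0 = 11110000 → 4-byte char (#8). Advance 4.
Reached end at offset 26 after 8 code points.

8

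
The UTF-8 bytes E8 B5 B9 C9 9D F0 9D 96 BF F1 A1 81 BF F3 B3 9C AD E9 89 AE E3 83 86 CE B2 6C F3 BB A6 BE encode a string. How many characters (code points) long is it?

10

Byte at offset 0: 0xE8 = 11101000 → 3-byte char (#1). Advance 3.
Byte at offset 3: 0xC9 = 11001001 → 2-byte char (#2). Advance 2.
Byte at offset 5: 0xF0 = 11110000 → 4-byte char (#3). Advance 4.
Byte at offset 9: 0xF1 = 11110001 → 4-byte char (#4). Advance 4.
Byte at offset 13: 0xF3 = 11110011 → 4-byte char (#5). Advance 4.
Byte at offset 17: 0xE9 = 11101001 → 3-byte char (#6). Advance 3.
Byte at offset 20: 0xE3 = 11100011 → 3-byte char (#7). Advance 3.
Byte at offset 23: 0xCE = 11001110 → 2-byte char (#8). Advance 2.
Byte at offset 25: 0x6C = 01101100 → 1-byte char (#9). Advance 1.
Byte at offset 26: 0xF3 = 11110011 → 4-byte char (#10). Advance 4.
Reached end at offset 30 after 10 code points.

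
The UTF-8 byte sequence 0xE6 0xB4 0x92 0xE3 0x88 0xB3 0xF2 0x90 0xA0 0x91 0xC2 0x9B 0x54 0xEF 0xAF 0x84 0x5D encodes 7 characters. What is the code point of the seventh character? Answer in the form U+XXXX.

U+005D

Offset 0: leading byte 0xE6 = 11100110 → 3-byte char #1 = E6 B4 92.
Offset 3: leading byte 0xE3 = 11100011 → 3-byte char #2 = E3 88 B3.
Offset 6: leading byte 0xF2 = 11110010 → 4-byte char #3 = F2 90 A0 91.
Offset 10: leading byte 0xC2 = 11000010 → 2-byte char #4 = C2 9B.
Offset 12: leading byte 0x54 = 01010100 → 1-byte char #5 = 54.
Offset 13: leading byte 0xEF = 11101111 → 3-byte char #6 = EF AF 84.
Offset 16: leading byte 0x5D = 01011101 → 1-byte char #7 = 5D.
Leading byte 0x5D = 01011101 matches 0xxxxxxx → 1-byte sequence.
Byte 1: 0x5D = 01011101, payload 1011101 (7 bits).
Concatenate: 1011101 = 0x5D (7 bits → U+005D).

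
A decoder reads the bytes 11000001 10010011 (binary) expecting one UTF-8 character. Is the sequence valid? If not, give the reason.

Leading byte 0xC1 = 11000001 → 2-byte form.
Continuation bytes all match 10xxxxxx. Payload decodes to 0x53.
But 0x53 < 0x80, the minimum for a 2-byte sequence — this is an overlong encoding.

invalid (overlong encoding)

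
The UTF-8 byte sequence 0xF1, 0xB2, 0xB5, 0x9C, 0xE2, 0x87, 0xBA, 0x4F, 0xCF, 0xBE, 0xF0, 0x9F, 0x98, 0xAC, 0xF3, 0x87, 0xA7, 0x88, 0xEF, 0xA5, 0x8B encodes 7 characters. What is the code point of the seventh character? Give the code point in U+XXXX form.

U+F94B

Offset 0: leading byte 0xF1 = 11110001 → 4-byte char #1 = F1 B2 B5 9C.
Offset 4: leading byte 0xE2 = 11100010 → 3-byte char #2 = E2 87 BA.
Offset 7: leading byte 0x4F = 01001111 → 1-byte char #3 = 4F.
Offset 8: leading byte 0xCF = 11001111 → 2-byte char #4 = CF BE.
Offset 10: leading byte 0xF0 = 11110000 → 4-byte char #5 = F0 9F 98 AC.
Offset 14: leading byte 0xF3 = 11110011 → 4-byte char #6 = F3 87 A7 88.
Offset 18: leading byte 0xEF = 11101111 → 3-byte char #7 = EF A5 8B.
Leading byte 0xEF = 11101111 matches 1110xxxx → 3-byte sequence.
Byte 1: 0xEF = 11101111, payload 1111 (4 bits).
Byte 2: 0xA5 = 10100101 (10xxxxxx ✓), payload 100101.
Byte 3: 0x8B = 10001011 (10xxxxxx ✓), payload 001011.
Concatenate: 1111100101001011 = 0xF94B (16 bits → U+F94B).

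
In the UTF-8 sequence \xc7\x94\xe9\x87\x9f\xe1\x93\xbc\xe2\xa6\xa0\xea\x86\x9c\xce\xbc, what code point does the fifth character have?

U+A19C

Offset 0: leading byte 0xC7 = 11000111 → 2-byte char #1 = C7 94.
Offset 2: leading byte 0xE9 = 11101001 → 3-byte char #2 = E9 87 9F.
Offset 5: leading byte 0xE1 = 11100001 → 3-byte char #3 = E1 93 BC.
Offset 8: leading byte 0xE2 = 11100010 → 3-byte char #4 = E2 A6 A0.
Offset 11: leading byte 0xEA = 11101010 → 3-byte char #5 = EA 86 9C.
Leading byte 0xEA = 11101010 matches 1110xxxx → 3-byte sequence.
Byte 1: 0xEA = 11101010, payload 1010 (4 bits).
Byte 2: 0x86 = 10000110 (10xxxxxx ✓), payload 000110.
Byte 3: 0x9C = 10011100 (10xxxxxx ✓), payload 011100.
Concatenate: 1010000110011100 = 0xA19C (16 bits → U+A19C).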